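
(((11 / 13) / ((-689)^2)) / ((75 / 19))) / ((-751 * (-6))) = 209 / 2085615505350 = 0.00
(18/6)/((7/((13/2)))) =39/14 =2.79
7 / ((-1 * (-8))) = 7 / 8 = 0.88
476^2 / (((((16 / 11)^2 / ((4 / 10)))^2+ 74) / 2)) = 3317299216 / 746517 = 4443.70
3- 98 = -95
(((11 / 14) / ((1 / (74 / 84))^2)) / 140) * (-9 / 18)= -0.00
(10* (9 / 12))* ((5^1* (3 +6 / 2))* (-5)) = -1125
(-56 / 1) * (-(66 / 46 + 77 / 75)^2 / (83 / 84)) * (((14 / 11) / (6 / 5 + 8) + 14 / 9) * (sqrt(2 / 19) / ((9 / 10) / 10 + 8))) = 23.33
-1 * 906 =-906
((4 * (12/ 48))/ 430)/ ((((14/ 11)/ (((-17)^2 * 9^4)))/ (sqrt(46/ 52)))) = 20857419 * sqrt(598)/ 156520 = 3258.68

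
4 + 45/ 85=77/ 17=4.53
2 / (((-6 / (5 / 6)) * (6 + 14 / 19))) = -95 / 2304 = -0.04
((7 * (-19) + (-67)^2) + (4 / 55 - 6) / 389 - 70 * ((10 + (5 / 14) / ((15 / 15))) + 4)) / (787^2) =71694319 / 13251399755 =0.01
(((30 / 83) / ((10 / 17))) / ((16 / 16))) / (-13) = -51 / 1079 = -0.05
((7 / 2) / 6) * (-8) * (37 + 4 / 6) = -1582 / 9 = -175.78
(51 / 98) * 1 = 51 / 98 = 0.52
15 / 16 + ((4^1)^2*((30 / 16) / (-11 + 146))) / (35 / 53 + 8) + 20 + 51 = 4756477 / 66096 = 71.96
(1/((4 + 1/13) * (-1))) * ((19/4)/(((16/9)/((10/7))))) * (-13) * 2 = 144495/5936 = 24.34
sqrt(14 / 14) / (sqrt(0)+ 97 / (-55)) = -0.57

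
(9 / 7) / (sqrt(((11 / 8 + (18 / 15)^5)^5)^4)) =858306884765625000000000000000000000000000000 / 494430155347688498038764895514130123842149821989143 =0.00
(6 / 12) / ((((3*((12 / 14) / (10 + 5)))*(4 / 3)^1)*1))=35 / 16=2.19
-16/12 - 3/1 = -13/3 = -4.33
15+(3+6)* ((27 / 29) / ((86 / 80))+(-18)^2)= 3664677 / 1247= 2938.79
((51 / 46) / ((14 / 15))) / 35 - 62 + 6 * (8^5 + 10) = 196606.03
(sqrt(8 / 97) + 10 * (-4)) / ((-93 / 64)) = 2560 / 93-128 * sqrt(194) / 9021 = 27.33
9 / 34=0.26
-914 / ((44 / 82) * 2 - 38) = 18737 / 757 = 24.75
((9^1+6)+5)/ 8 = 5/ 2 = 2.50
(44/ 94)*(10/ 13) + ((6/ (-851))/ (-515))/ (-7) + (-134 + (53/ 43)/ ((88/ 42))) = -471864713683947/ 3546477194260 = -133.05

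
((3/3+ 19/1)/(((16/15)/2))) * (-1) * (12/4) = -225/2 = -112.50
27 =27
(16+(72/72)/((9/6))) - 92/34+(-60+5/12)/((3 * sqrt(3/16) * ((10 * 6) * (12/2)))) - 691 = -34529/51 - 143 * sqrt(3)/1944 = -677.17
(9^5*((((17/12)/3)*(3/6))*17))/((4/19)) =36026451/32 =1125826.59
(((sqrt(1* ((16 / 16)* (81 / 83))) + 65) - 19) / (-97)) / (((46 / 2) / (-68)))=612* sqrt(83) / 185173 + 136 / 97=1.43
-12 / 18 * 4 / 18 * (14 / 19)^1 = -56 / 513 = -0.11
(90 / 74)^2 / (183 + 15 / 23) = 15525 / 1927552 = 0.01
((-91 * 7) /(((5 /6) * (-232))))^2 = 3651921 /336400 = 10.86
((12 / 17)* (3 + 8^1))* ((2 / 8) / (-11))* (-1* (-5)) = -0.88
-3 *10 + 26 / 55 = -1624 / 55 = -29.53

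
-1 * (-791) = 791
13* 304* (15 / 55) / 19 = 624 / 11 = 56.73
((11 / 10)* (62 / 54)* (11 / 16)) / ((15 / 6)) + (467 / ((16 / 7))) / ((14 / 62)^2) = 151478741 / 37800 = 4007.37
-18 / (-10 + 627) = -18 / 617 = -0.03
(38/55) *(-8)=-304/55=-5.53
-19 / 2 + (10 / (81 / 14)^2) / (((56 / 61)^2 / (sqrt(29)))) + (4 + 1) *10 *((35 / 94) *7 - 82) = -374043 / 94 + 18605 *sqrt(29) / 52488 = -3977.27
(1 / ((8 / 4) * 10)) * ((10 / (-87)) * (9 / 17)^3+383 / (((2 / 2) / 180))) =982236195 / 284954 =3447.00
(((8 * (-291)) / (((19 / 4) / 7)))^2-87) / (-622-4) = -4248922449 / 225986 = -18801.71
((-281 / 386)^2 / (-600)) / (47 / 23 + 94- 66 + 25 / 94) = -85356841 / 2929067665200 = -0.00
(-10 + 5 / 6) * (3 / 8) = -55 / 16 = -3.44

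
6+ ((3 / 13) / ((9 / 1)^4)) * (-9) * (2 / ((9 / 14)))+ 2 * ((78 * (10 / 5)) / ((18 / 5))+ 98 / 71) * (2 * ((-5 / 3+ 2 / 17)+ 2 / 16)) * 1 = -8534211292 / 34316217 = -248.69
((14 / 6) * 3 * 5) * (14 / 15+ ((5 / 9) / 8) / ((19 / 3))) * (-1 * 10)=-75355 / 228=-330.50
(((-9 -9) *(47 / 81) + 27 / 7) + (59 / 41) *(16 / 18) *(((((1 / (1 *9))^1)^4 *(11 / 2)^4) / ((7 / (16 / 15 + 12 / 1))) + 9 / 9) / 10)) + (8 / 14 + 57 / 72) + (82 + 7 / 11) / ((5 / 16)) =29011071381983 / 111850615800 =259.37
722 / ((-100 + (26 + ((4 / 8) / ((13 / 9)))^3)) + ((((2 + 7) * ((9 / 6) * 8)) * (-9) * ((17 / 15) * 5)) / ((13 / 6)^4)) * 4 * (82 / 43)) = -7093638448 / 19457718937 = -0.36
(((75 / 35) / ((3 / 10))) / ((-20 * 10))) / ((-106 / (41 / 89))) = 41 / 264152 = 0.00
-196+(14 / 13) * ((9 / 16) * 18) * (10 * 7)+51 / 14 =51953 / 91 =570.91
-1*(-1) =1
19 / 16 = 1.19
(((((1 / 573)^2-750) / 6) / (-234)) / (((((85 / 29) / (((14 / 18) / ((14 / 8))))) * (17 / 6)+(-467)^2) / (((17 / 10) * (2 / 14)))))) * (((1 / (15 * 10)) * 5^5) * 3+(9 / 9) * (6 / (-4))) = 1057911211811 / 29157166608699285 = 0.00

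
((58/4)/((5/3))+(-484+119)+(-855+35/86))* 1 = -260342/215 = -1210.89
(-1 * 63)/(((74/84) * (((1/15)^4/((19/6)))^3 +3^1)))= -87213152895996093750/3658601652099609671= -23.84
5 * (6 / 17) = 30 / 17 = 1.76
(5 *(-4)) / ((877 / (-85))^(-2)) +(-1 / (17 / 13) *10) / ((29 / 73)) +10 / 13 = -1169913932 / 544765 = -2147.56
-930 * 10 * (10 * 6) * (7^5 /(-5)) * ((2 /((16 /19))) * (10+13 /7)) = 52819959150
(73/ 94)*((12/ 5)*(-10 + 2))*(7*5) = -24528/ 47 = -521.87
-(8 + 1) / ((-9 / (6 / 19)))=6 / 19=0.32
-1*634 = -634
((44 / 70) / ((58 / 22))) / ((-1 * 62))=-121 / 31465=-0.00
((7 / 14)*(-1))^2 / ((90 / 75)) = 5 / 24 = 0.21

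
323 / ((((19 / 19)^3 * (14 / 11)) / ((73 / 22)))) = 842.11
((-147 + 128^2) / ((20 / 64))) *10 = 519584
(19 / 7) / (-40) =-19 / 280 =-0.07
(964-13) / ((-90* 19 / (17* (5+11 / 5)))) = -32334 / 475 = -68.07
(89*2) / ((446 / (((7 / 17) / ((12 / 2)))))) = 623 / 22746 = 0.03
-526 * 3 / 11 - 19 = -1787 / 11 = -162.45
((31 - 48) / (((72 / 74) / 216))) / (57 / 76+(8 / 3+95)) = -45288 / 1181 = -38.35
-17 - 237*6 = -1439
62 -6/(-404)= 12527/202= 62.01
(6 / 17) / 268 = 3 / 2278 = 0.00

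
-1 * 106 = -106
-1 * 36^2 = -1296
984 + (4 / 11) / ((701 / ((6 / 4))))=7587630 / 7711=984.00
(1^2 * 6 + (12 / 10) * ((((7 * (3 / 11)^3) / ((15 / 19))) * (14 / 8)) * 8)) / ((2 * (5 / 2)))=1.80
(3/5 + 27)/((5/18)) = 2484/25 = 99.36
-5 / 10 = -1 / 2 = -0.50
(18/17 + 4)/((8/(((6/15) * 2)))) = 43/85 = 0.51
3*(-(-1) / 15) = 1 / 5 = 0.20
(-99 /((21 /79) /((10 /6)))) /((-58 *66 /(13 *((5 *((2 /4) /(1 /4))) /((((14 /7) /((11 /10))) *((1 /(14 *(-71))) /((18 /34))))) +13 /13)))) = -126285055 /20706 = -6098.96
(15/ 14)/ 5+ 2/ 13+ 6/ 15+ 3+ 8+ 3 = 13439/ 910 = 14.77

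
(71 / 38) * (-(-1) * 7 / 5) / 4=0.65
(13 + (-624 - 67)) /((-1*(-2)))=-339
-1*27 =-27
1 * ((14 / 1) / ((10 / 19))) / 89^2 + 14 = 554603 / 39605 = 14.00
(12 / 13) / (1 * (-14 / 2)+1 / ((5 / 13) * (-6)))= -360 / 2899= -0.12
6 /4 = 3 /2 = 1.50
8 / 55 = 0.15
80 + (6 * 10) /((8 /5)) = 235 /2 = 117.50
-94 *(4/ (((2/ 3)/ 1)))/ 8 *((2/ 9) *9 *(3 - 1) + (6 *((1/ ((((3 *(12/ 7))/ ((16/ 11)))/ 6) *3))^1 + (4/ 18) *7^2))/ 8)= -39057/ 44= -887.66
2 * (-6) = -12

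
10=10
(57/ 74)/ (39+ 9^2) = 0.01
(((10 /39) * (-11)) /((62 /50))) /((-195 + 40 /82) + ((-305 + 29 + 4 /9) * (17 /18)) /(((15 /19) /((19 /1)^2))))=9132750 /478585563287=0.00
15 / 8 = 1.88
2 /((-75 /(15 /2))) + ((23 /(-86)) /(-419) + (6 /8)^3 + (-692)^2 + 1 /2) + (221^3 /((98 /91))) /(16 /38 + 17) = 14082498826836379 /13358524480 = 1054195.68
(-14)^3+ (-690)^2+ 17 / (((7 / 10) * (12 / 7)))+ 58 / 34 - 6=48283319 / 102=473365.87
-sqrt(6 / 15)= -sqrt(10) / 5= -0.63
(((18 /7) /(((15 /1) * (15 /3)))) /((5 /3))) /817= 18 /714875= 0.00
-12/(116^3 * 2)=-3/780448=-0.00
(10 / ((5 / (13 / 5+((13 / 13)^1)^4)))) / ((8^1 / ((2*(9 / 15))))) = 27 / 25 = 1.08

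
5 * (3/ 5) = 3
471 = 471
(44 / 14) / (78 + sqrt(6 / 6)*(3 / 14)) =44 / 1095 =0.04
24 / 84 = 2 / 7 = 0.29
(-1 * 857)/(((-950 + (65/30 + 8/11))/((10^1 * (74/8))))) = 5231985/62509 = 83.70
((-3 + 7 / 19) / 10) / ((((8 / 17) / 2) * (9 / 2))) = -85 / 342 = -0.25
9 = 9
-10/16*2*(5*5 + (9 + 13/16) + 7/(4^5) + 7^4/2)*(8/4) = -6324835/2048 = -3088.30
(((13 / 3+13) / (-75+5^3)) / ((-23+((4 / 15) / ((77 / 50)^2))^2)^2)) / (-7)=-123926696666638866 / 1322296673015764579225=-0.00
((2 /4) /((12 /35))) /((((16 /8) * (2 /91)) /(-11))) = -35035 /96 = -364.95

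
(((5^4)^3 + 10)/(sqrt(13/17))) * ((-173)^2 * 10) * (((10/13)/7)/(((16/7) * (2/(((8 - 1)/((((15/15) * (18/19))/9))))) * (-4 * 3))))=-24295392840842375 * sqrt(221)/32448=-11130947368561.16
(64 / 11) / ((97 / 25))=1600 / 1067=1.50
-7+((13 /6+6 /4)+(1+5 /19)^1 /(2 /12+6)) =-6598 /2109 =-3.13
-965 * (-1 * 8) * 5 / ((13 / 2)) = 5938.46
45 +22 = 67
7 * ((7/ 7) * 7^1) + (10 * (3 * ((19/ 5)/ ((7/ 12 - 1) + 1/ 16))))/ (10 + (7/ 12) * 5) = 63451/ 2635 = 24.08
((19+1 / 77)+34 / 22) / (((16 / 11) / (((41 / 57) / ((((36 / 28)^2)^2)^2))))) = 53450411329 / 39258609552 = 1.36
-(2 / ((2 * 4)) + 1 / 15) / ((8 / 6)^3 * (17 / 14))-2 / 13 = -37321 / 141440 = -0.26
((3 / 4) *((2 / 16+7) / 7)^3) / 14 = 555579 / 9834496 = 0.06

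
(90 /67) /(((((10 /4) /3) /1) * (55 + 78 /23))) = 0.03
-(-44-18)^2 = -3844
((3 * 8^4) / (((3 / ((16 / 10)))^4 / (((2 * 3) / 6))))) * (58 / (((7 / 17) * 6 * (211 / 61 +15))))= 252270608384 / 199513125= 1264.43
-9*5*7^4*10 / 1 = -1080450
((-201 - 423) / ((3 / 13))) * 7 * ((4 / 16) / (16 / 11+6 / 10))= -260260 / 113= -2303.19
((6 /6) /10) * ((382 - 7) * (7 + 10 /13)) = 7575 /26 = 291.35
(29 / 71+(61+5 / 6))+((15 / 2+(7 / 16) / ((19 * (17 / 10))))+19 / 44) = 424934887 / 6054312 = 70.19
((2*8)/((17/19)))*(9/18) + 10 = 322/17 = 18.94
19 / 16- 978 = -15629 / 16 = -976.81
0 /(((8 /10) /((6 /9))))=0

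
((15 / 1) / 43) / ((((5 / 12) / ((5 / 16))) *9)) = 5 / 172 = 0.03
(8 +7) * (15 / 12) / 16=1.17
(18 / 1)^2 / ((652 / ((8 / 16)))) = 81 / 326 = 0.25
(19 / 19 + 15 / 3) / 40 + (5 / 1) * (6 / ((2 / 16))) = 4803 / 20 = 240.15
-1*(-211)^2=-44521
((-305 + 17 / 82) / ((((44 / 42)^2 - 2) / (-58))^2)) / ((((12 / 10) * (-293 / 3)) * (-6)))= -6813030192255 / 3805814504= -1790.16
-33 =-33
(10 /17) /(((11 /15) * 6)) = 25 /187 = 0.13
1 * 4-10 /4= 3 /2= 1.50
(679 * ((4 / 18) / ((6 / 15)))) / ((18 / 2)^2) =3395 / 729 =4.66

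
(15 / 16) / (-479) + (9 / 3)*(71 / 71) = 22977 / 7664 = 3.00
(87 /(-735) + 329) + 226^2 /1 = 12594196 /245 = 51404.88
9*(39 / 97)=351 / 97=3.62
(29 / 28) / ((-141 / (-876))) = 2117 / 329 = 6.43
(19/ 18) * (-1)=-19/ 18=-1.06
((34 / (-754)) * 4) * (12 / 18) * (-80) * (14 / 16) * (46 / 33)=437920 / 37323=11.73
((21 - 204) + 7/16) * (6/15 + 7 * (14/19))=-96393/95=-1014.66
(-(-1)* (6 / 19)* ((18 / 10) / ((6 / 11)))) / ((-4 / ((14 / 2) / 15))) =-0.12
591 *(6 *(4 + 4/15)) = 75648/5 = 15129.60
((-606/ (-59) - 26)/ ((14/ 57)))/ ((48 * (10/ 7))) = -551/ 590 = -0.93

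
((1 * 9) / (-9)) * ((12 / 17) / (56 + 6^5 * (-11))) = 3 / 363290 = 0.00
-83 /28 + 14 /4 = 15 /28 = 0.54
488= 488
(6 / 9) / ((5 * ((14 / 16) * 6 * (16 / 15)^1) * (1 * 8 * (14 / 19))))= 19 / 4704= 0.00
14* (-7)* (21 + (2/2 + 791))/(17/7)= -557718/17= -32806.94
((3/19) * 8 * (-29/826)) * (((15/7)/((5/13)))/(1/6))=-81432/54929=-1.48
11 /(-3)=-11 /3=-3.67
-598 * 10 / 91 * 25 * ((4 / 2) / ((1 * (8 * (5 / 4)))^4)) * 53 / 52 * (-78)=3657 / 140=26.12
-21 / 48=-7 / 16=-0.44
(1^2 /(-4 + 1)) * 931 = -931 /3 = -310.33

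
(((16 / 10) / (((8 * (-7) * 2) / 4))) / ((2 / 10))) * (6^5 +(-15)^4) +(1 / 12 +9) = -200123 / 12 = -16676.92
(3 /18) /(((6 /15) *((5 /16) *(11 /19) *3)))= 76 /99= 0.77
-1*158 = -158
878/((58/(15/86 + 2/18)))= 97019/22446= 4.32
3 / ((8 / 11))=33 / 8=4.12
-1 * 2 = -2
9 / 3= 3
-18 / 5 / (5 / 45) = -162 / 5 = -32.40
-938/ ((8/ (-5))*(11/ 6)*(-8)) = -7035/ 176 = -39.97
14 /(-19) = -14 /19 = -0.74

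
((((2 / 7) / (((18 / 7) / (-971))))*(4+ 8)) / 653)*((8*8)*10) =-2485760 / 1959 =-1268.89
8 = 8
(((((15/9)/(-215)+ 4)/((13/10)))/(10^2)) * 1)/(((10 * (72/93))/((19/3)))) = 0.03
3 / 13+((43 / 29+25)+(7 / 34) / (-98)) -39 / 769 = 3679140583 / 137998588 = 26.66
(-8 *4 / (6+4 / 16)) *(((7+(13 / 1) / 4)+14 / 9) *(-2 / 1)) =1088 / 9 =120.89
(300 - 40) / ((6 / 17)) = 2210 / 3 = 736.67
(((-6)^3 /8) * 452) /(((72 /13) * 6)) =-1469 /4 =-367.25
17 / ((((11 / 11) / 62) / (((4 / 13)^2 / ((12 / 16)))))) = 133.05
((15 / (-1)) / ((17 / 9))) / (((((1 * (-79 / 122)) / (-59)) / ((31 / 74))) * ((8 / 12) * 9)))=-5020605 / 99382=-50.52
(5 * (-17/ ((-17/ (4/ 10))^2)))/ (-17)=4/ 1445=0.00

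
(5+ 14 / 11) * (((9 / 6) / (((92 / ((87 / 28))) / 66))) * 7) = 2349 / 16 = 146.81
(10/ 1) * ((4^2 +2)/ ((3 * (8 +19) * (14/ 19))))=190/ 63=3.02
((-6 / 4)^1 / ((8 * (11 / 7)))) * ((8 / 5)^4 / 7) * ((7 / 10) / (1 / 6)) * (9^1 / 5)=-145152 / 171875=-0.84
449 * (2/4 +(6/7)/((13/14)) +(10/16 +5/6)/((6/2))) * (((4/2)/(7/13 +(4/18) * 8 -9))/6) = -802363/18768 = -42.75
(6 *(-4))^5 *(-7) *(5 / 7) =39813120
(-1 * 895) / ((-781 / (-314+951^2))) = 809157865 / 781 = 1036053.60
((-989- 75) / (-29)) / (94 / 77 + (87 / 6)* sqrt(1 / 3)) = -92414784 / 141527453 + 12616912* sqrt(3) / 4880257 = 3.82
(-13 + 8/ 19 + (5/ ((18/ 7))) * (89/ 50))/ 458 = -31183/ 1566360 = -0.02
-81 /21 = -27 /7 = -3.86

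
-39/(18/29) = -377/6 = -62.83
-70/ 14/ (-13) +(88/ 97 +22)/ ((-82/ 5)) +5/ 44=-2044015/ 2274844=-0.90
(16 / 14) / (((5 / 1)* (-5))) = -8 / 175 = -0.05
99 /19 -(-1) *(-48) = -813 /19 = -42.79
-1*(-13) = 13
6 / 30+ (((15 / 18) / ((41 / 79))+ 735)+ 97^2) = 12479341 / 1230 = 10145.81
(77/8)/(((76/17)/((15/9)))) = 6545/1824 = 3.59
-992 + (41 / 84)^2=-6997871 / 7056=-991.76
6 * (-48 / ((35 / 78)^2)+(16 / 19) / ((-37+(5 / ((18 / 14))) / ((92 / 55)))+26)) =-1430.94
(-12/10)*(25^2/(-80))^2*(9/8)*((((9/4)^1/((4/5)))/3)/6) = -421875/32768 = -12.87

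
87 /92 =0.95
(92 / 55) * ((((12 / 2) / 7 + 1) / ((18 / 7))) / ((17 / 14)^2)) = 117208 / 143055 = 0.82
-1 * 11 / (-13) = 11 / 13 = 0.85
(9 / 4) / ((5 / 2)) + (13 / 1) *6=78.90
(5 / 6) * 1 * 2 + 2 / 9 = 17 / 9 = 1.89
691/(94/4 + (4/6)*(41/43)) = 178278/6227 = 28.63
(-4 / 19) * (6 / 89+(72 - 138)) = 23472 / 1691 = 13.88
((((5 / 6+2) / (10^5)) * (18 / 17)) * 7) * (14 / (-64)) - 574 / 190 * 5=-918402793 / 60800000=-15.11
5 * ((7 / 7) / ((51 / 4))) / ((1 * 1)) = 20 / 51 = 0.39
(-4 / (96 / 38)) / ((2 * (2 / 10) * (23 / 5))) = -475 / 552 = -0.86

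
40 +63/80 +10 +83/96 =24793/480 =51.65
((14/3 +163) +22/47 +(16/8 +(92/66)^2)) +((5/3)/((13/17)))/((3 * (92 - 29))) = 172.09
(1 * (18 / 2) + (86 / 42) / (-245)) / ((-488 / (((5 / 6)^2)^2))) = -2891375 / 325394496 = -0.01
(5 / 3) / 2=0.83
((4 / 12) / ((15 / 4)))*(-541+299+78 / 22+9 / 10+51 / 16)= -206243 / 9900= -20.83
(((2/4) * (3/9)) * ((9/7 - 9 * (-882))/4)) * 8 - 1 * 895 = 12260/7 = 1751.43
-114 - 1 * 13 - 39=-166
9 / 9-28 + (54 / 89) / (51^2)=-694461 / 25721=-27.00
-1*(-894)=894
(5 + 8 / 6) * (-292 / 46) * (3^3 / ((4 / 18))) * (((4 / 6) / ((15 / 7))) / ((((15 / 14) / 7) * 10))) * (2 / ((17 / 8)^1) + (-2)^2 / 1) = -239773464 / 48875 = -4905.85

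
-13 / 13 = -1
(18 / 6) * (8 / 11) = 24 / 11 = 2.18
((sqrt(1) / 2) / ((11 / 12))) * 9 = 54 / 11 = 4.91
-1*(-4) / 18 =0.22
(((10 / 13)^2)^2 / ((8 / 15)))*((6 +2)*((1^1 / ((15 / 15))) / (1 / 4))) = 600000 / 28561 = 21.01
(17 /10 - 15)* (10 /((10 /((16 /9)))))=-1064 /45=-23.64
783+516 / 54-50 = 6683 / 9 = 742.56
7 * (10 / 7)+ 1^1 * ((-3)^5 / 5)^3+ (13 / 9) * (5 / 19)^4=-114781.25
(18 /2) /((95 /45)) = 81 /19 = 4.26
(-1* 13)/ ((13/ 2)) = -2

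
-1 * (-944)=944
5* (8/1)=40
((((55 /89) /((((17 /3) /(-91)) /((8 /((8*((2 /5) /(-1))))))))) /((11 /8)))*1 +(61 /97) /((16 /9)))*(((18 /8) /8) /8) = 388802133 /601133056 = 0.65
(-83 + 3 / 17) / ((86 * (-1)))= 704 / 731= 0.96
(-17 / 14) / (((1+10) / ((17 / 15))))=-289 / 2310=-0.13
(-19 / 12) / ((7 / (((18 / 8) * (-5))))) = 285 / 112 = 2.54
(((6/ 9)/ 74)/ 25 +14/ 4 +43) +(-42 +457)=2561327/ 5550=461.50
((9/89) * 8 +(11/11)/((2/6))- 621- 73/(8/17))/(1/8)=-549889/89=-6178.53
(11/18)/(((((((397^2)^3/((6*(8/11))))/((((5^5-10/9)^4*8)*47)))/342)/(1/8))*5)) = 1785475061488704826000/8562327273158935923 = 208.53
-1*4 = -4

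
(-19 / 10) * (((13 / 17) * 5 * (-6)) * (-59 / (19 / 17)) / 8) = -2301 / 8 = -287.62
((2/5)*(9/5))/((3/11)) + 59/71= 6161/1775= 3.47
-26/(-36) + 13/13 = 31/18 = 1.72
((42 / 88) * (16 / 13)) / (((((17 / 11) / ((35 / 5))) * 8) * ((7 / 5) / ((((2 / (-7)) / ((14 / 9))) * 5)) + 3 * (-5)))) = -33075 / 1643356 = -0.02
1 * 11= 11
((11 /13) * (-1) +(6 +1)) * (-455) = -2800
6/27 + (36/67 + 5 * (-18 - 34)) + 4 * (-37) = -245566/603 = -407.24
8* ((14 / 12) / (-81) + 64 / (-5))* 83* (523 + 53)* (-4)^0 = -661641472 / 135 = -4901047.94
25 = 25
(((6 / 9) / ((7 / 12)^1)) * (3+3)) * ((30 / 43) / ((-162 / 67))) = -5360 / 2709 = -1.98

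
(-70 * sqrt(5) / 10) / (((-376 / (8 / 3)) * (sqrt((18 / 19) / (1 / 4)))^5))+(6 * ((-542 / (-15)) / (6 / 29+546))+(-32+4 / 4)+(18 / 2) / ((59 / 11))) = -33790319 / 1168200+2527 * sqrt(190) / 8771328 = -28.92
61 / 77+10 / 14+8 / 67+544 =2814884 / 5159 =545.63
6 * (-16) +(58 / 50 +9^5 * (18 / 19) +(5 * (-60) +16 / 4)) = 26386401 / 475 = 55550.32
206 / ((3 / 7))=1442 / 3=480.67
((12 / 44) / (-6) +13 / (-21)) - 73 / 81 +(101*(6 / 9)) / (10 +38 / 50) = 15744061 / 3355506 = 4.69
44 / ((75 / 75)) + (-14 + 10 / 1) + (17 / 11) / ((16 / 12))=1811 / 44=41.16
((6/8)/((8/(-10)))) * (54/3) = -135/8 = -16.88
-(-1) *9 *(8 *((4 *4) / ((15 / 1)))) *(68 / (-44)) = -6528 / 55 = -118.69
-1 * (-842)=842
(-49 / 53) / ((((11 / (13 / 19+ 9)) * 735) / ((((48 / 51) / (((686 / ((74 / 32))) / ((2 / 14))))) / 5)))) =-3404 / 33909743175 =-0.00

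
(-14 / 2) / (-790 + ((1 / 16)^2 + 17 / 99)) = 177408 / 20017309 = 0.01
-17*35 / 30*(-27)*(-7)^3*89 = -32694417 / 2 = -16347208.50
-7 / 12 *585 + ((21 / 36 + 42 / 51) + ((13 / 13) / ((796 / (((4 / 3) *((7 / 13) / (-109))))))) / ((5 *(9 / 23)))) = -219929823757 / 647150985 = -339.84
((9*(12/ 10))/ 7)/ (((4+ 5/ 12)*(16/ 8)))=324/ 1855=0.17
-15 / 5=-3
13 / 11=1.18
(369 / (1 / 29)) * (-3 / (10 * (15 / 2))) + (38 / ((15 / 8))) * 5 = -326.71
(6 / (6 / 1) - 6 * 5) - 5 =-34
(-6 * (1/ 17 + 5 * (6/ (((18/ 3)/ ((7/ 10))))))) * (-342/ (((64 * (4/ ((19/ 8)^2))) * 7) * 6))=7469451/ 1949696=3.83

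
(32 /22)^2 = 256 /121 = 2.12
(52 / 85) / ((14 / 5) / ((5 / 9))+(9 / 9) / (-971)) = 0.12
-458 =-458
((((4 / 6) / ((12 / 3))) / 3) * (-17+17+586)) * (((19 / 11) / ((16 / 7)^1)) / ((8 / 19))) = 740411 / 12672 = 58.43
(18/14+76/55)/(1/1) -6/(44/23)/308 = 90031/33880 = 2.66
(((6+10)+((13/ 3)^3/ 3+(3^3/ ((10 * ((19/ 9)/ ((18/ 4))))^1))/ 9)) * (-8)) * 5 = -2694046/ 1539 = -1750.52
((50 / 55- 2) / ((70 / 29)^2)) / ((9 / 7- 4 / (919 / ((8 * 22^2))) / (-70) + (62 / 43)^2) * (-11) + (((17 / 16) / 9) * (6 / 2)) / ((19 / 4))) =977472437364 / 206656506034055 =0.00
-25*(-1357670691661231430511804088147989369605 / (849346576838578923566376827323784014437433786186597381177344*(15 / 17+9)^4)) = 2834850345955942757694409731155205503469480125 / 676584536515148462629324930067484012182759670461872723102724253548544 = 0.00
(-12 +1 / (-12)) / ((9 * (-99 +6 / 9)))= 29 / 2124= 0.01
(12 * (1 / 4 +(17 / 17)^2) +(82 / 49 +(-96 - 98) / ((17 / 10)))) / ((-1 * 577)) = 81171 / 480641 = 0.17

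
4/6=2/3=0.67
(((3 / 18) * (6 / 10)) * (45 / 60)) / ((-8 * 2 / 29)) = -87 / 640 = -0.14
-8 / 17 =-0.47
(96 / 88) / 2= 6 / 11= 0.55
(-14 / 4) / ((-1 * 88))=7 / 176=0.04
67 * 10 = 670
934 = 934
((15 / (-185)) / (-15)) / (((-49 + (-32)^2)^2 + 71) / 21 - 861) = 21 / 172533775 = 0.00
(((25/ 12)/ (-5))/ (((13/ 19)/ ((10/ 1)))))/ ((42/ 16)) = -1900/ 819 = -2.32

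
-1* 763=-763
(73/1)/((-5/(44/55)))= -292/25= -11.68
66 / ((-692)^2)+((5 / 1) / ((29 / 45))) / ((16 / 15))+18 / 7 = 957053031 / 97209392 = 9.85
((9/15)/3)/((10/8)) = 4/25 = 0.16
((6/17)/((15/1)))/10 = 1/425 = 0.00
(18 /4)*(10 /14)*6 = 19.29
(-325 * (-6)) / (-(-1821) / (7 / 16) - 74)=6825 / 14309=0.48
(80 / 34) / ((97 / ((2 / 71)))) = 80 / 117079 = 0.00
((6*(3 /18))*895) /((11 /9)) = 8055 /11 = 732.27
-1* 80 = -80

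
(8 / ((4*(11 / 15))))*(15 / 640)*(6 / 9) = 15 / 352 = 0.04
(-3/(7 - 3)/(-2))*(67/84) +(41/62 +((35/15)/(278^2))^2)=22405901803127/23329821858336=0.96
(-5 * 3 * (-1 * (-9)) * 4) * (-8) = 4320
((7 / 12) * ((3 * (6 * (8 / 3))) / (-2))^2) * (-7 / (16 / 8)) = -1176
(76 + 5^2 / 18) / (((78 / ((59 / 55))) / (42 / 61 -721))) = -3611214593 / 4710420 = -766.64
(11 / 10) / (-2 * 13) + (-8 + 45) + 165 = 52509 / 260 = 201.96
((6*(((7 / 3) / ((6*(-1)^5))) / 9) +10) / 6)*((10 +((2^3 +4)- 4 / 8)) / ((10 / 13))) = 147017 / 3240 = 45.38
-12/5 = -2.40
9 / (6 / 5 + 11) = 45 / 61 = 0.74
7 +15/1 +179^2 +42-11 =32094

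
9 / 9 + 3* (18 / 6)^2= 28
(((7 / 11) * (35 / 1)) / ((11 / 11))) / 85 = 49 / 187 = 0.26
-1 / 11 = -0.09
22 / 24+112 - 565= -5425 / 12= -452.08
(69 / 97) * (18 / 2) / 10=621 / 970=0.64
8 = 8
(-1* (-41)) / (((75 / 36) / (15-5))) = 984 / 5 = 196.80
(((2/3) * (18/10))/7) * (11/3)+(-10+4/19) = -6092/665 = -9.16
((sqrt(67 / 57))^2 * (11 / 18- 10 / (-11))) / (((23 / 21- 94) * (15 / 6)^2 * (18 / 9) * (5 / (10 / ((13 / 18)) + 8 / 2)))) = -32751208 / 5963475375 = -0.01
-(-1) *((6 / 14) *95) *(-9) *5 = -12825 / 7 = -1832.14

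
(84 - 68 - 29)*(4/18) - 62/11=-844/99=-8.53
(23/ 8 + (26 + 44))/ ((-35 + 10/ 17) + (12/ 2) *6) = 9911/ 216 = 45.88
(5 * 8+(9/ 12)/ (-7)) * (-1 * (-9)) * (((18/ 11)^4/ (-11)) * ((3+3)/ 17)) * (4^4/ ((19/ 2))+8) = -1051102433088/ 364136311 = -2886.56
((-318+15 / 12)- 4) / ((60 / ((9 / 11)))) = -3849 / 880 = -4.37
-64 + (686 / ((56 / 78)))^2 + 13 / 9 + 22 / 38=624436099 / 684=912918.27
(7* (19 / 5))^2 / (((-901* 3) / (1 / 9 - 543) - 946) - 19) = -4548866 / 6171925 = -0.74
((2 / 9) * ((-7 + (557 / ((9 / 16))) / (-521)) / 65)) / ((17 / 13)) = -982 / 42201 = -0.02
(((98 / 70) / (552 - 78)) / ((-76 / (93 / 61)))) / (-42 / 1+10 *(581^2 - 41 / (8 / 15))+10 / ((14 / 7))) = -217 / 12360018077370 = -0.00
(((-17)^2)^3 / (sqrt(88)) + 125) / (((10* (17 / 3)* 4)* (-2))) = -4259571* sqrt(22) / 3520 - 75 / 272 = -5676.17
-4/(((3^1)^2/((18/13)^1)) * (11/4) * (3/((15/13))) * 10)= -16/1859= -0.01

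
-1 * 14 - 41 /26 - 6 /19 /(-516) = -165436 /10621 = -15.58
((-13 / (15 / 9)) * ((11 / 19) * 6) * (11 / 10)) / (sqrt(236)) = -14157 * sqrt(59) / 56050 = -1.94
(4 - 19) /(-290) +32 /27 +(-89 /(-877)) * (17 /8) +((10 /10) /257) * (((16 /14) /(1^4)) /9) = 14360318461 /9882856872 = 1.45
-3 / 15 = -1 / 5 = -0.20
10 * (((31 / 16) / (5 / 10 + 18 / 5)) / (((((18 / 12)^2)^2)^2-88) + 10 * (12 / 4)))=-49600 / 339767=-0.15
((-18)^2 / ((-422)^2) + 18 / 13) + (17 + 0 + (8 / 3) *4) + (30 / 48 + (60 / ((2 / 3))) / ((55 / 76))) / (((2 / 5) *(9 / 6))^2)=376.24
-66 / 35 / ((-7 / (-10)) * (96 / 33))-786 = -308475 / 392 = -786.93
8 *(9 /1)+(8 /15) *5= 74.67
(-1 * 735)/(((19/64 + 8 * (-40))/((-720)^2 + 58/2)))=3483842880/2923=1191872.35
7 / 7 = 1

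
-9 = -9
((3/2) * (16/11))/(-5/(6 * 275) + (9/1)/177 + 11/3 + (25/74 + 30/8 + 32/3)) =3143520/26609749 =0.12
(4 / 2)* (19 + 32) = 102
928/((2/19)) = 8816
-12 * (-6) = 72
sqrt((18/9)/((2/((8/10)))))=2*sqrt(5)/5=0.89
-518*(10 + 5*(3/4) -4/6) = -40663/6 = -6777.17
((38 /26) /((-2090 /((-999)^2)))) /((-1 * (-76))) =-998001 /108680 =-9.18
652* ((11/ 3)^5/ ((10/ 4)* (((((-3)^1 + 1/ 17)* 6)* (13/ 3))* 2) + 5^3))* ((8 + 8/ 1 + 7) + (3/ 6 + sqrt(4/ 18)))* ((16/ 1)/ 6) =-107334.13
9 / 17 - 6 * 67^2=-457869 / 17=-26933.47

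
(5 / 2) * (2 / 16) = 5 / 16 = 0.31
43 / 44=0.98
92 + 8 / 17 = 1572 / 17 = 92.47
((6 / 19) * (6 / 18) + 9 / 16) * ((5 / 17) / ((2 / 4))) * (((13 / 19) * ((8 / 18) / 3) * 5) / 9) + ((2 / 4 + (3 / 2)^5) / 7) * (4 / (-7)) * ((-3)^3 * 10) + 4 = 7616946787 / 41756148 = 182.41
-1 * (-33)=33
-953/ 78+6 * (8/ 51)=-11.28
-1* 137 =-137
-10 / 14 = -5 / 7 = -0.71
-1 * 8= -8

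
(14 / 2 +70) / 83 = 77 / 83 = 0.93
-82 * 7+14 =-560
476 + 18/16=3817/8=477.12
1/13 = 0.08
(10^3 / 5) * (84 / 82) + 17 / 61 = 513097 / 2501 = 205.16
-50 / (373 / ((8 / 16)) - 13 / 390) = -1500 / 22379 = -0.07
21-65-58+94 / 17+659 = 9563 / 17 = 562.53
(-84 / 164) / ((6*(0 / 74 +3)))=-7 / 246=-0.03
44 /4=11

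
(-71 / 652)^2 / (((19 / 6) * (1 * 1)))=15123 / 4038488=0.00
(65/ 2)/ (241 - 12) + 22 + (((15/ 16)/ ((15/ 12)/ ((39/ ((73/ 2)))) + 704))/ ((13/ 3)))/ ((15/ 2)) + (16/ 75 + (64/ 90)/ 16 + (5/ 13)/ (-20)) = 13192881225557/ 589480830900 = 22.38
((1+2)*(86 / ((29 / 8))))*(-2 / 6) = -688 / 29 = -23.72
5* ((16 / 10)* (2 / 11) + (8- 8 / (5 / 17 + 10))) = 14464 / 385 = 37.57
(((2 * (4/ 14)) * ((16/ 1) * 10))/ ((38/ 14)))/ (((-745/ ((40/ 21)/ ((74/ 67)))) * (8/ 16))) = -0.16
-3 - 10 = -13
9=9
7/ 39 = 0.18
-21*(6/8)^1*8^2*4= -4032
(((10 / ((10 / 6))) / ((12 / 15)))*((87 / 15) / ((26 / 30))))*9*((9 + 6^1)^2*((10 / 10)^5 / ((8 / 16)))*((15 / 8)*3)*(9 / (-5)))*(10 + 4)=-1498368375 / 52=-28814776.44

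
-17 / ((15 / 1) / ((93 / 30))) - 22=-3827 / 150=-25.51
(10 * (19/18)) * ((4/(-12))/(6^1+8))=-95/378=-0.25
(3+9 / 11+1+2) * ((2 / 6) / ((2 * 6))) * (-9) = -75 / 44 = -1.70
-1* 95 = -95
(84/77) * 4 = 48/11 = 4.36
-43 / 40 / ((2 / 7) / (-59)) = 17759 / 80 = 221.99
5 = 5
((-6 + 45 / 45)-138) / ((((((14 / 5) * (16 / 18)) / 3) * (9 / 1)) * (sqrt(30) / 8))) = -143 * sqrt(30) / 28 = -27.97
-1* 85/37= -85/37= -2.30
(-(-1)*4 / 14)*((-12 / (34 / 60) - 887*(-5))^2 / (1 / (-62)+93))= 139630230380 / 2332519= 59862.42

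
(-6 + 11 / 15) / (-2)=79 / 30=2.63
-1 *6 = -6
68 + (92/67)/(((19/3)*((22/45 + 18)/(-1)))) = 67.99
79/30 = 2.63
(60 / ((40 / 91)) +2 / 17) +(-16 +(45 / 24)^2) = 135057 / 1088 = 124.13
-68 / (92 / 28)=-476 / 23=-20.70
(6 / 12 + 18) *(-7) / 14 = -37 / 4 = -9.25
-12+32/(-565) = -6812/565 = -12.06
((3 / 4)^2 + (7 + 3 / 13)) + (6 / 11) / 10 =89779 / 11440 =7.85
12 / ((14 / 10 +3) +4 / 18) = 135 / 52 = 2.60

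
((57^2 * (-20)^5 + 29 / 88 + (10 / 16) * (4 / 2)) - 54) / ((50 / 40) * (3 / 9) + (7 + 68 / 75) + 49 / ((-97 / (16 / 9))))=-19968094180678725 / 14260994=-1400189508.58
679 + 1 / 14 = 9507 / 14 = 679.07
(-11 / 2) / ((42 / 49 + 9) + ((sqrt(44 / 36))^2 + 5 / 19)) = -13167 / 27154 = -0.48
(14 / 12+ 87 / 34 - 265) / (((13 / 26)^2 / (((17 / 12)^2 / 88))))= -226525 / 9504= -23.83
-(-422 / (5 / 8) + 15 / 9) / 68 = 9.90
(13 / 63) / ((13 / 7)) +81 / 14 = 743 / 126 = 5.90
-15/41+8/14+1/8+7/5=19867/11480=1.73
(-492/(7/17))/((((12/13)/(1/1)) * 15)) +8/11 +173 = 100984/1155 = 87.43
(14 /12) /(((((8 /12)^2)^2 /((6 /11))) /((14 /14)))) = 567 /176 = 3.22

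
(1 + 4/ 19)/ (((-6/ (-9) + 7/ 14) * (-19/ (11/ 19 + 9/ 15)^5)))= -347433074688/ 2793349184375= -0.12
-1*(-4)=4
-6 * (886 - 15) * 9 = -47034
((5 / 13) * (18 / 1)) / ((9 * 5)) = 2 / 13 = 0.15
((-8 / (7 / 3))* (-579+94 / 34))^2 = 55273890816 / 14161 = 3903247.71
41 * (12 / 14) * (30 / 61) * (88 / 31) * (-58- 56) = -74036160 / 13237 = -5593.12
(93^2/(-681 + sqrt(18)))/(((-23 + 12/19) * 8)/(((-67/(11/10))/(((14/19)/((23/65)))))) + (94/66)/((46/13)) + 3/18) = -4004728010151/2108501740856 - 17641973613 * sqrt(2)/2108501740856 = -1.91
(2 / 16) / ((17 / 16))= 2 / 17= 0.12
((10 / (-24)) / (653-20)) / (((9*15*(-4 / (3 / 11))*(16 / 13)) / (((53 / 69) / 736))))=689 / 2444145352704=0.00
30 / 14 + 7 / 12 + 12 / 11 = 3527 / 924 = 3.82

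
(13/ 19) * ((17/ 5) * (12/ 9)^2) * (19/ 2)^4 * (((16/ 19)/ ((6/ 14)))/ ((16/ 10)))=1116934/ 27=41367.93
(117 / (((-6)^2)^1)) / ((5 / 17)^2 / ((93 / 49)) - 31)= -349401 / 3327848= -0.10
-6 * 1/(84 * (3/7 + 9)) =-1/132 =-0.01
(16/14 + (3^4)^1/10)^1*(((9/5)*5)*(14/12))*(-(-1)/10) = 1941/200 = 9.70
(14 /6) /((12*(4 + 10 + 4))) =7 /648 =0.01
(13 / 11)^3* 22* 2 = 8788 / 121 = 72.63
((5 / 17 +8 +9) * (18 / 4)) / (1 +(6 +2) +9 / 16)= 2352 / 289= 8.14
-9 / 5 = -1.80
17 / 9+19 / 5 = 256 / 45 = 5.69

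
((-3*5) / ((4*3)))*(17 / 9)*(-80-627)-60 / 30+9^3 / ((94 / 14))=3004789 / 1692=1775.88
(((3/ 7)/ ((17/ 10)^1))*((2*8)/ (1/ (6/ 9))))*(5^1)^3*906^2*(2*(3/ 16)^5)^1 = 31166116875/ 243712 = 127880.93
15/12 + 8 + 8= 69/4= 17.25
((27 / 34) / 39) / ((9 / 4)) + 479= 105861 / 221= 479.01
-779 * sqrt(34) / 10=-454.23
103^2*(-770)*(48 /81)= -130702880 /27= -4840847.41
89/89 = 1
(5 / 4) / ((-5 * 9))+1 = 35 / 36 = 0.97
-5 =-5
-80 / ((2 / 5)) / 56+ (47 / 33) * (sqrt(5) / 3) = -2.51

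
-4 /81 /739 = -4 /59859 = -0.00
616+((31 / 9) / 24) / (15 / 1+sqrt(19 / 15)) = 49615879 / 80544 - 31 * sqrt(285) / 724896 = 616.01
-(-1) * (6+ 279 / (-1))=-273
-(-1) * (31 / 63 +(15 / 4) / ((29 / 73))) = 72581 / 7308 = 9.93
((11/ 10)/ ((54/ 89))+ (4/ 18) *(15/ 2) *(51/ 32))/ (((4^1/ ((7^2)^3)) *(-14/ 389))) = -126227679361/ 34560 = -3652421.28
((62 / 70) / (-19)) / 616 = -31 / 409640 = -0.00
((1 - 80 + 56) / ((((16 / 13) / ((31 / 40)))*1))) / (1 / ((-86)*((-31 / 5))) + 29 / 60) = -37066731 / 1241824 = -29.85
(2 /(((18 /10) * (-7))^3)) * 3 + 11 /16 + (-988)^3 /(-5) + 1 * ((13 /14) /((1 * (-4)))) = 1286148782871133 /6667920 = 192886054.85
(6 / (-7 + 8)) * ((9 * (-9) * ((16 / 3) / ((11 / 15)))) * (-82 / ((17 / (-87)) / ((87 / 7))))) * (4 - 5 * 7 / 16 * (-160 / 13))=-9700735582080 / 17017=-570061443.38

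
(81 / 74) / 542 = 81 / 40108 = 0.00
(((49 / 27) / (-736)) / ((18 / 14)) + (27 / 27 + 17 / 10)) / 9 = 2412733 / 8048160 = 0.30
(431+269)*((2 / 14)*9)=900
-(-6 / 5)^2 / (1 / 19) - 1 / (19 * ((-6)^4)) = -16842841 / 615600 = -27.36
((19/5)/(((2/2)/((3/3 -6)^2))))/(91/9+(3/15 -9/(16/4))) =17100/1451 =11.78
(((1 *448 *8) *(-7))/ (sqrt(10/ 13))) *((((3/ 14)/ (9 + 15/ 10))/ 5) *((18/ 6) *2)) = -1536 *sqrt(130)/ 25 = -700.52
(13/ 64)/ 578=13/ 36992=0.00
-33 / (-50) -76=-3767 / 50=-75.34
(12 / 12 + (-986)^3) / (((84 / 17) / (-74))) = 602950125395 / 42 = 14355955366.55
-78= -78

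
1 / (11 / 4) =4 / 11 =0.36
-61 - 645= -706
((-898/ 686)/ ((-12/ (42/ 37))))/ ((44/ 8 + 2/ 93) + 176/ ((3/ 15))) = 0.00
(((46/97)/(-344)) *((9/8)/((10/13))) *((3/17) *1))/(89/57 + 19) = -460161/26592961280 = -0.00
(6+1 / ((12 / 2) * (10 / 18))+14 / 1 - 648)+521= -1067 / 10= -106.70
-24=-24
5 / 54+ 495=26735 / 54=495.09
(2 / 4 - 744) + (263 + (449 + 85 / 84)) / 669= -41721833 / 56196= -742.43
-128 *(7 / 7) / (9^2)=-128 / 81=-1.58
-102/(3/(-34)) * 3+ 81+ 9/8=28401/8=3550.12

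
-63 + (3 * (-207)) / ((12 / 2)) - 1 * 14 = -180.50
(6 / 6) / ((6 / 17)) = 17 / 6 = 2.83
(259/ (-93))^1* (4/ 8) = -259/ 186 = -1.39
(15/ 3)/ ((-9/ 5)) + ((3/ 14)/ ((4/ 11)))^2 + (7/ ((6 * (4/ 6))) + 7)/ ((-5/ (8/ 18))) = -90551/ 28224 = -3.21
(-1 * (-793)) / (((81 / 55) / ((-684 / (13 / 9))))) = -254980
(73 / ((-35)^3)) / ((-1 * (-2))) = -73 / 85750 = -0.00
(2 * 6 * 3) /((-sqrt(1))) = -36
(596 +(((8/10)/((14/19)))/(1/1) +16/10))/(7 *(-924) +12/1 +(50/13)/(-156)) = -21247356/229124315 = -0.09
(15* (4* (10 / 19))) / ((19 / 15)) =9000 / 361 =24.93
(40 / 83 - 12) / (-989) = 956 / 82087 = 0.01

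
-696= -696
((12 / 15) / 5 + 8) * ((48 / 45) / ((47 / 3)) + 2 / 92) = 99042 / 135125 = 0.73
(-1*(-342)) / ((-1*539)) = -342 / 539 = -0.63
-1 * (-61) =61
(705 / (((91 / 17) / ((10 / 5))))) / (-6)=-3995 / 91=-43.90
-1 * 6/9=-2/3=-0.67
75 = 75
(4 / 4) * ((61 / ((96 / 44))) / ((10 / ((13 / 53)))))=8723 / 12720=0.69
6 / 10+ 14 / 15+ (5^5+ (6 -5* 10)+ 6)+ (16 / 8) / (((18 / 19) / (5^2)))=141359 / 45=3141.31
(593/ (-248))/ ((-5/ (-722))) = -214073/ 620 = -345.28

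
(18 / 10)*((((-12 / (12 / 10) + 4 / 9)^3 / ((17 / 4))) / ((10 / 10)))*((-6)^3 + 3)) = 180639904 / 2295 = 78710.20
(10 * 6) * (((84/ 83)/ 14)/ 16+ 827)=8236965/ 166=49620.27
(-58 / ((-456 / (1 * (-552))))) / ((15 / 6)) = -2668 / 95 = -28.08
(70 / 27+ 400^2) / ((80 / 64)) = 3456056 / 27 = 128002.07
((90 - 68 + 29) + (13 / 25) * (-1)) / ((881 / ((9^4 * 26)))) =215279532 / 22025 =9774.33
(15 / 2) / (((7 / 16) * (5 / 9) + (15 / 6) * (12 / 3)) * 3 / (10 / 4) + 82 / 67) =12060 / 21733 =0.55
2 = 2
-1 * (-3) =3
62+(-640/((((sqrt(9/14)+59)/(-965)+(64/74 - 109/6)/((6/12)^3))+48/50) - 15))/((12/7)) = 64.45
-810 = -810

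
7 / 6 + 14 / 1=15.17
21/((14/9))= 27/2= 13.50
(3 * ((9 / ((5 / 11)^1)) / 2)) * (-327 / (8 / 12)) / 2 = -291357 / 40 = -7283.92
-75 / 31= -2.42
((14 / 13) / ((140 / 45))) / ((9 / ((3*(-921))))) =-2763 / 26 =-106.27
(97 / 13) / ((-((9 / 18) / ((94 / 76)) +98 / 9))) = -0.66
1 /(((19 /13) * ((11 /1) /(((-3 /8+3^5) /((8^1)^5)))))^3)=16065959324337 /164459370730170651508736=0.00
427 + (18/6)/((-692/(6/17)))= 2511605/5882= 427.00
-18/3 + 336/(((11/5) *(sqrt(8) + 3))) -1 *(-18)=5172/11 -3360 *sqrt(2)/11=38.20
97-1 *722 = -625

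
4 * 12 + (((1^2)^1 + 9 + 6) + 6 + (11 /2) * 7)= 217 /2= 108.50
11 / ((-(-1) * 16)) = 11 / 16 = 0.69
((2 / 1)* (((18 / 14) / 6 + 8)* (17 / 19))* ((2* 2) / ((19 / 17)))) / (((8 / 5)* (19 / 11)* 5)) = 365585 / 96026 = 3.81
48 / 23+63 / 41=3417 / 943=3.62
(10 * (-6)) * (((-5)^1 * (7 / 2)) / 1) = 1050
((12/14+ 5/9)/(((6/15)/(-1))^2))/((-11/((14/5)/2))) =-445/396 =-1.12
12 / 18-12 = -34 / 3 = -11.33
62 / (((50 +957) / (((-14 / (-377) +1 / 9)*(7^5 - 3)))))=524049544 / 3416751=153.38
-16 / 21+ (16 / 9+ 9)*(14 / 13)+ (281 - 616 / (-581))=19910815 / 67977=292.91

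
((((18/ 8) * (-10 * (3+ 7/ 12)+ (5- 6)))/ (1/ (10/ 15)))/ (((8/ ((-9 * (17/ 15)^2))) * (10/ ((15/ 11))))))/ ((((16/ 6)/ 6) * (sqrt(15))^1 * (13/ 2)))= 44217 * sqrt(15)/ 176000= 0.97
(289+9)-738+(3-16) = -453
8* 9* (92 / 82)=3312 / 41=80.78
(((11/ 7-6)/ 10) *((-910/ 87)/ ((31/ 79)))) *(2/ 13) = 158/ 87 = 1.82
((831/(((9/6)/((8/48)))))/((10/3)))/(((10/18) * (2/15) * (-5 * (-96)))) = 2493/3200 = 0.78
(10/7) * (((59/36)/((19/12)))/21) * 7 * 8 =4720/1197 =3.94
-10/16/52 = -5/416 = -0.01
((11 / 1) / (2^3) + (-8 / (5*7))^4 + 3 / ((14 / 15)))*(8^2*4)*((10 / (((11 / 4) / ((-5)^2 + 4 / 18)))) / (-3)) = -3203548534016 / 89137125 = -35939.55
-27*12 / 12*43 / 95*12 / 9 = -1548 / 95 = -16.29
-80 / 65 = -16 / 13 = -1.23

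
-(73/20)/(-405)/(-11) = -0.00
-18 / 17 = -1.06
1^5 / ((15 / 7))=7 / 15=0.47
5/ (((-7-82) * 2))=-0.03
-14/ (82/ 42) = -7.17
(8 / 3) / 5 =8 / 15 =0.53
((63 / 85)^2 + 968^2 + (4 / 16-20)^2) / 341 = 108365129129 / 39419600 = 2749.02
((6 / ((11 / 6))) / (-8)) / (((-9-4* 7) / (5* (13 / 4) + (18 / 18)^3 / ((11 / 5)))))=6615 / 35816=0.18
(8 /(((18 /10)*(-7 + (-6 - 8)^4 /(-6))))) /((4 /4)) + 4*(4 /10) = 461296 /288435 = 1.60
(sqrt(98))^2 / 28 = 7 / 2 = 3.50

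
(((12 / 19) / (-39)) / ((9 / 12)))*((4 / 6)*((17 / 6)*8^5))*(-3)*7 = 62390272 / 2223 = 28065.80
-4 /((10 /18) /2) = -72 /5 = -14.40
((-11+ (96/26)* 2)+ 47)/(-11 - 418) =-188/1859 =-0.10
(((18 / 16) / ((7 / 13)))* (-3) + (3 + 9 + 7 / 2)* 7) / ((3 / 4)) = 5725 / 42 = 136.31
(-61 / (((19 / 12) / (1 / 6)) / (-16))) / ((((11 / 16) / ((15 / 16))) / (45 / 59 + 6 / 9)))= 224480 / 1121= 200.25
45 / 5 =9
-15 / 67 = -0.22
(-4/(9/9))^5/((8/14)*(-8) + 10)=-3584/19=-188.63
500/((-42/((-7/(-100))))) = -5/6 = -0.83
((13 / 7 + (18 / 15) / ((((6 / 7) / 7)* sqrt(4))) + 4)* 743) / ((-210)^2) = 186493 / 1029000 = 0.18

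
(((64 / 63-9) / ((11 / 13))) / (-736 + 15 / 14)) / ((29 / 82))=1072396 / 29539719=0.04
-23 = -23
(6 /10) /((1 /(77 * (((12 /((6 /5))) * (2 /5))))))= 924 /5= 184.80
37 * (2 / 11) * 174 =1170.55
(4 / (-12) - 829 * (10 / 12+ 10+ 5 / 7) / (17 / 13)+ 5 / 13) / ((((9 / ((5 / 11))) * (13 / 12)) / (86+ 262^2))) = -23456186.97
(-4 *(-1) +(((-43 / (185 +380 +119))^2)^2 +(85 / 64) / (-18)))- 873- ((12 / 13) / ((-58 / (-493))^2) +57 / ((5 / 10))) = -2987172438914933 / 2845560077568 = -1049.77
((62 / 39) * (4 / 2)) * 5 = 620 / 39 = 15.90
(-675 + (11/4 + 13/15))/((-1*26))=40283/1560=25.82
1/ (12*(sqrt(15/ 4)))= sqrt(15)/ 90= 0.04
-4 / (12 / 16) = -16 / 3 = -5.33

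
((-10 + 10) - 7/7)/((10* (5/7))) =-0.14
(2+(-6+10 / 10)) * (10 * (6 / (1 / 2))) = -360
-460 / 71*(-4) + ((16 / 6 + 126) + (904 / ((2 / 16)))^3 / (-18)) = -21013710465.86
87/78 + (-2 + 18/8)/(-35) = 2017/1820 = 1.11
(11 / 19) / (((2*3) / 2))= 11 / 57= 0.19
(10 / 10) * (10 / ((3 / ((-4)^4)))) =2560 / 3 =853.33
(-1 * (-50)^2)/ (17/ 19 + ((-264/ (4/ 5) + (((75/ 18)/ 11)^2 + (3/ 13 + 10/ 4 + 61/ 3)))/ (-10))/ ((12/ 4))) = -224.80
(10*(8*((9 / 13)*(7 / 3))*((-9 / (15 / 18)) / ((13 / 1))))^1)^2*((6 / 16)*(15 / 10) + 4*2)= 2818815552 / 28561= 98694.57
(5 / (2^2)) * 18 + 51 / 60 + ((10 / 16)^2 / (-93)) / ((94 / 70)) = 32655737 / 1398720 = 23.35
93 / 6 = 31 / 2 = 15.50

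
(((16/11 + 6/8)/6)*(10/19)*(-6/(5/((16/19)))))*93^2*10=-67116240/3971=-16901.60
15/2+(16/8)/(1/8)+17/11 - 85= -1319/22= -59.95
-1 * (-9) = 9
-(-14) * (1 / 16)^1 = 7 / 8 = 0.88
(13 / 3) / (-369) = -0.01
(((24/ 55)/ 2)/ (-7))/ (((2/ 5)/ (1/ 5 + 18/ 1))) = -78/ 55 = -1.42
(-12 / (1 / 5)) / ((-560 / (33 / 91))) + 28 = 71443 / 2548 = 28.04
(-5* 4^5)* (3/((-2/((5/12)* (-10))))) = -32000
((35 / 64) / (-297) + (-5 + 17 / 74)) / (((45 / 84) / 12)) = -106.90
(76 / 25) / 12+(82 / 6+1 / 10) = 701 / 50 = 14.02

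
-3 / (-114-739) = 0.00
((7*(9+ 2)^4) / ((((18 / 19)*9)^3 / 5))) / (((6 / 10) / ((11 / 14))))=27616220225 / 25509168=1082.60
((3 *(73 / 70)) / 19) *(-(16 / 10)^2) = -7008 / 16625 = -0.42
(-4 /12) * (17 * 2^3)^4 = -342102016 /3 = -114034005.33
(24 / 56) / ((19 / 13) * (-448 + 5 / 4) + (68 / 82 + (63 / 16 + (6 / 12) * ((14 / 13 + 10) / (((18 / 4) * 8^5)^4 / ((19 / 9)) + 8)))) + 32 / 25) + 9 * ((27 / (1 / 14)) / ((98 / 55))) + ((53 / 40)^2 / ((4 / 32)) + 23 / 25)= 1924.25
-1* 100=-100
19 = 19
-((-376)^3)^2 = -2825706623205376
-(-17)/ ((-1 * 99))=-17/ 99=-0.17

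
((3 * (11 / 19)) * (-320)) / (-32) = 330 / 19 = 17.37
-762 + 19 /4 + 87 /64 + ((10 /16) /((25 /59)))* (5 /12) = -145013 /192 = -755.28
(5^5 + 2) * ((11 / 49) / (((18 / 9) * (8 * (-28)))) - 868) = -59582943069 / 21952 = -2714237.57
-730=-730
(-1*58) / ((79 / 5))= -3.67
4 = 4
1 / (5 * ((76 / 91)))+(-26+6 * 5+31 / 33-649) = -8073517 / 12540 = -643.82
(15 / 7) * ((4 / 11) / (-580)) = -3 / 2233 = -0.00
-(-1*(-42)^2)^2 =-3111696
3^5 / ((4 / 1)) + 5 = 263 / 4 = 65.75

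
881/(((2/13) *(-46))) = -11453/92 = -124.49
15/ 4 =3.75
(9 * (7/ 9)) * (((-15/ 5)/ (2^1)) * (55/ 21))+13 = -29/ 2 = -14.50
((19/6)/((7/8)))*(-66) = -1672/7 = -238.86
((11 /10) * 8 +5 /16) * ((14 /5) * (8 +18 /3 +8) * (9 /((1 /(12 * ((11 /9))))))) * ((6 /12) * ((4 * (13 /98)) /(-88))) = -312741 /1400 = -223.39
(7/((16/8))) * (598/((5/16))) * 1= 33488/5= 6697.60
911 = 911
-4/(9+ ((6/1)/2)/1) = -1/3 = -0.33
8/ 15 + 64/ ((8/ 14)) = 1688/ 15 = 112.53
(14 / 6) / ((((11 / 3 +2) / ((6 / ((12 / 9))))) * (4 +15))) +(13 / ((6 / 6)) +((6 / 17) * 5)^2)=178037 / 10982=16.21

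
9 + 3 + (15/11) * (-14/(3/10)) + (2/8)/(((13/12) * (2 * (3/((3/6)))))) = -29525/572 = -51.62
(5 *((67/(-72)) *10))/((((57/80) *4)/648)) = -10578.95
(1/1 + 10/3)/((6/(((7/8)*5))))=455/144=3.16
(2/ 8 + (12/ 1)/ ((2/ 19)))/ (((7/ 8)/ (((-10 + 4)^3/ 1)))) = -197424/ 7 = -28203.43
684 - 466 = 218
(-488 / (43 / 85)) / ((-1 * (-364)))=-10370 / 3913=-2.65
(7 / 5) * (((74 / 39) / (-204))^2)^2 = 13119127 / 1252071469331280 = 0.00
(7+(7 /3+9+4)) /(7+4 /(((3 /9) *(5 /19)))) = 335 /789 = 0.42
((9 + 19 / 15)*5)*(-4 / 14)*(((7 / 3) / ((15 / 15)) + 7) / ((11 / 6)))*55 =-12320 / 3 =-4106.67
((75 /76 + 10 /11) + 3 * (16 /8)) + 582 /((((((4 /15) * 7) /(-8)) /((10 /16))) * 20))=-819871 /11704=-70.05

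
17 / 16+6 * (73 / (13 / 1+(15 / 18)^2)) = 260669 / 7888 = 33.05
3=3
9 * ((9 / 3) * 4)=108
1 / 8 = 0.12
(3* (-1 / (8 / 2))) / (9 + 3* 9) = -1 / 48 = -0.02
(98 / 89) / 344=0.00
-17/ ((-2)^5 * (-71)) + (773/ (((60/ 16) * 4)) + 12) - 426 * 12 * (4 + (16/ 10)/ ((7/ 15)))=-9044127193/ 238560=-37911.33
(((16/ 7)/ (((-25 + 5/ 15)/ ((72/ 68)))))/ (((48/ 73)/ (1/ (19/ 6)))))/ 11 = -3942/ 920227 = -0.00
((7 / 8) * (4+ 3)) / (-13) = -49 / 104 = -0.47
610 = 610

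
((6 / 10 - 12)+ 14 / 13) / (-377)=671 / 24505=0.03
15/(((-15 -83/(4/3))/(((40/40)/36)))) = -5/927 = -0.01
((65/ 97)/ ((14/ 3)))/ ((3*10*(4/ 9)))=117/ 10864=0.01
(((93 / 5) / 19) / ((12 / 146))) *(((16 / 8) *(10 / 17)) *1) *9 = 126.11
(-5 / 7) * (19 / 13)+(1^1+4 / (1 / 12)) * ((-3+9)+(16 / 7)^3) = 79907 / 91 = 878.10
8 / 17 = 0.47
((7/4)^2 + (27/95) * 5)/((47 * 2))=29/608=0.05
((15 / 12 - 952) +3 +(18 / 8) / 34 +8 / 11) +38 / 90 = -63720691 / 67320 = -946.53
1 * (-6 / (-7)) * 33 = 28.29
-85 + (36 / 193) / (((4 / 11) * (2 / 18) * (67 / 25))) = -1076860 / 12931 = -83.28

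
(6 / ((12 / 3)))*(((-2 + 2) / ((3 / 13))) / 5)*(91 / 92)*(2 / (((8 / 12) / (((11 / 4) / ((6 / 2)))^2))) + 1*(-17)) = 0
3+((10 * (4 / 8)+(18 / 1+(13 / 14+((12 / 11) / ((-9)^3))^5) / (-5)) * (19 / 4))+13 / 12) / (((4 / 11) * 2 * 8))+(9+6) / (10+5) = 4354700609380482865583 / 222300333352920936960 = 19.59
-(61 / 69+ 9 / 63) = -496 / 483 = -1.03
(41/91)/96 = 41/8736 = 0.00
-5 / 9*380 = -1900 / 9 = -211.11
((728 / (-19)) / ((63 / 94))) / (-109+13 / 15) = 24440 / 46227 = 0.53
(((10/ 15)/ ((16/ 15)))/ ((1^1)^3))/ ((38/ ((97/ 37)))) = 485/ 11248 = 0.04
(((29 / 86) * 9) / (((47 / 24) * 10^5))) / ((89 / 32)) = 3132 / 562090625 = 0.00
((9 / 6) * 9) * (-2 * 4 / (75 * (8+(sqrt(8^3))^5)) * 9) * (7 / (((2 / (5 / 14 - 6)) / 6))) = -243 / 695893435300+31850496 * sqrt(2) / 173973358825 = 0.00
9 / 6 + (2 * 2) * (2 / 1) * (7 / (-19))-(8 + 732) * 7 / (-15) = 343.89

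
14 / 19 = 0.74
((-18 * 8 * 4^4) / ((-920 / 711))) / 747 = 364032 / 9545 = 38.14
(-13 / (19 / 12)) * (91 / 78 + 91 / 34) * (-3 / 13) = 2352 / 323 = 7.28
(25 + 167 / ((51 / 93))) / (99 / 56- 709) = -313712 / 673285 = -0.47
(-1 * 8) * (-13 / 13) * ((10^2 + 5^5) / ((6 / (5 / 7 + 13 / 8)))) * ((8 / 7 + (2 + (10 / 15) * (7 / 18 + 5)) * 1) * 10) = 896351125 / 1323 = 677514.08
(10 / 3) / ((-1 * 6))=-5 / 9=-0.56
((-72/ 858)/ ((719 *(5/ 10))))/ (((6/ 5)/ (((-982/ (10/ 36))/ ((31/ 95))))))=6716880/ 3187327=2.11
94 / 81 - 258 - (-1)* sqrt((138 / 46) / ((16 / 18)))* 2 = -253.17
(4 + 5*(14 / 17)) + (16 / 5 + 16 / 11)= 11942 / 935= 12.77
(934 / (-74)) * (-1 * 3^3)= 12609 / 37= 340.78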